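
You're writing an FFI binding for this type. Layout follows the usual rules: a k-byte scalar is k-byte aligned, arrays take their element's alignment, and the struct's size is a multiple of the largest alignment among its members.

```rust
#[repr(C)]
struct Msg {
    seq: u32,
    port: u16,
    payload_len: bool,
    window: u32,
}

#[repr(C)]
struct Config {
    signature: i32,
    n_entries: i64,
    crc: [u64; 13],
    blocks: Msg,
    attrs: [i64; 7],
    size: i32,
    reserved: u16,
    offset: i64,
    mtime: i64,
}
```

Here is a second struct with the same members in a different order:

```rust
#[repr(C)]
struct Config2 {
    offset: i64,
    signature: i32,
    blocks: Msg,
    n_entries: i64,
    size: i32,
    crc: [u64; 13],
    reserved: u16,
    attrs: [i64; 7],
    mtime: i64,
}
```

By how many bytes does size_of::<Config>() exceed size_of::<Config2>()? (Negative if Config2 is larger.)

0

Msg: seq at 0 (size 4, align 4) → ends 4; port at 4 (size 2, align 2) → ends 6; payload_len at 6 (size 1, align 1) → ends 7; pad 1 to align 4 for window; window at 8 (size 4, align 4) → ends 12; total 12 bytes, alignment 4
signature at 0 (size 4, align 4) → ends 4
pad 4 to align 8 for n_entries
n_entries at 8 (size 8, align 8) → ends 16
crc at 16 (size 104, align 8) → ends 120
blocks at 120 (size 12, align 4) → ends 132
pad 4 to align 8 for attrs
attrs at 136 (size 56, align 8) → ends 192
size at 192 (size 4, align 4) → ends 196
reserved at 196 (size 2, align 2) → ends 198
pad 2 to align 8 for offset
offset at 200 (size 8, align 8) → ends 208
mtime at 208 (size 8, align 8) → ends 216
total 216 bytes, alignment 8
— Config2 —
offset at 0 (size 8, align 8) → ends 8
signature at 8 (size 4, align 4) → ends 12
blocks at 12 (size 12, align 4) → ends 24
n_entries at 24 (size 8, align 8) → ends 32
size at 32 (size 4, align 4) → ends 36
pad 4 to align 8 for crc
crc at 40 (size 104, align 8) → ends 144
reserved at 144 (size 2, align 2) → ends 146
pad 6 to align 8 for attrs
attrs at 152 (size 56, align 8) → ends 208
mtime at 208 (size 8, align 8) → ends 216
total 216 bytes, alignment 8
216 − 216 = 0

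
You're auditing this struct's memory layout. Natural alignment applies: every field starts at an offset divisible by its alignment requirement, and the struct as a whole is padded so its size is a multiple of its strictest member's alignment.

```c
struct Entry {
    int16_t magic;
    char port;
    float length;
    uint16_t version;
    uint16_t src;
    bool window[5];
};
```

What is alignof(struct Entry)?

4

member alignments: magic=2, port=1, length=4, version=2, src=2, window=1
max = 4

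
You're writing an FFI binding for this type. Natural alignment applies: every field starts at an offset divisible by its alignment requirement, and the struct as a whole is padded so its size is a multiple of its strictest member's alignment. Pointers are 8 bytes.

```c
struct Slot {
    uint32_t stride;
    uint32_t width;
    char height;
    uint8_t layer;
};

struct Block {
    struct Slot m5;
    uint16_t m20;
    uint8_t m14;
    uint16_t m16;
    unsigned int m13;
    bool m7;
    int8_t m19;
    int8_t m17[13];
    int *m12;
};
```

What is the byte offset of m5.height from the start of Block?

8

Slot: 0..4  stride  (4B, 4-aligned); 4..8  width  (4B, 4-aligned); 8..9  height  (1B, 1-aligned); 9..10  layer  (1B, 1-aligned); 10..12  -- tail padding (2B); sizeof = 12, alignof = 4
0..12  m5  (12B, 4-aligned)
within Slot: height at 8
0 + 8 = 8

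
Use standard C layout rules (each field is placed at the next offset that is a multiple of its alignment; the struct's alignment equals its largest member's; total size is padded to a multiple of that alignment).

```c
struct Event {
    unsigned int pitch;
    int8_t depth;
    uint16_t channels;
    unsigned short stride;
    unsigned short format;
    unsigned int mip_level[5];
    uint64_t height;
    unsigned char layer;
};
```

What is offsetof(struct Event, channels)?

0..4  pitch  (4B, 4-aligned)
4..5  depth  (1B, 1-aligned)
5..6  -- padding (1B)
6..8  channels  (2B, 2-aligned)

6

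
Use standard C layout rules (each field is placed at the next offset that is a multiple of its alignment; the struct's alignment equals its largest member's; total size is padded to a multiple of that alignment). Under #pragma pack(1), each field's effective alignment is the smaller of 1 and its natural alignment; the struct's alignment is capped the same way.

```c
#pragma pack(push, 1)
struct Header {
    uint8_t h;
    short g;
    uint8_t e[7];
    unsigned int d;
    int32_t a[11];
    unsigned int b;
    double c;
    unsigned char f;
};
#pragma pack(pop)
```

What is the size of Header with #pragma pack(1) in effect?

@0: h [1B, align 1] → 1
@1: g [2B, align 1] → 3
@3: e [7B, align 1] → 10
@10: d [4B, align 1] → 14
@14: a [44B, align 1] → 58
@58: b [4B, align 1] → 62
@62: c [8B, align 1] → 70
@70: f [1B, align 1] → 71
size 71, align 1

71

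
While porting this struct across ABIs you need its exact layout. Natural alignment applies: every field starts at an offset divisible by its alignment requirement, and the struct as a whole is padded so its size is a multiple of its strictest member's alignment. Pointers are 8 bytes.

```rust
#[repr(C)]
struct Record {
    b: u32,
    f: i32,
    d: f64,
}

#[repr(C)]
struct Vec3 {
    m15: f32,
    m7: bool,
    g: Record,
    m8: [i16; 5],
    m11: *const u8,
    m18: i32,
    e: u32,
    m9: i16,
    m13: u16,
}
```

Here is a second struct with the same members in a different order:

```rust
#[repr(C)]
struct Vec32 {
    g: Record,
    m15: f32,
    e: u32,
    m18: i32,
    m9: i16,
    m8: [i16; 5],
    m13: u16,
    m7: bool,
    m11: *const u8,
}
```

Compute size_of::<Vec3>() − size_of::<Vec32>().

8

Record: b at 0 (size 4, align 4) → ends 4; f at 4 (size 4, align 4) → ends 8; d at 8 (size 8, align 8) → ends 16; total 16 bytes, alignment 8
m15 at 0 (size 4, align 4) → ends 4
m7 at 4 (size 1, align 1) → ends 5
pad 3 to align 8 for g
g at 8 (size 16, align 8) → ends 24
m8 at 24 (size 10, align 2) → ends 34
pad 6 to align 8 for m11
m11 at 40 (size 8, align 8) → ends 48
m18 at 48 (size 4, align 4) → ends 52
e at 52 (size 4, align 4) → ends 56
m9 at 56 (size 2, align 2) → ends 58
m13 at 58 (size 2, align 2) → ends 60
tail pad 4 to reach multiple of 8
total 64 bytes, alignment 8
— Vec32 —
g at 0 (size 16, align 8) → ends 16
m15 at 16 (size 4, align 4) → ends 20
e at 20 (size 4, align 4) → ends 24
m18 at 24 (size 4, align 4) → ends 28
m9 at 28 (size 2, align 2) → ends 30
m8 at 30 (size 10, align 2) → ends 40
m13 at 40 (size 2, align 2) → ends 42
m7 at 42 (size 1, align 1) → ends 43
pad 5 to align 8 for m11
m11 at 48 (size 8, align 8) → ends 56
total 56 bytes, alignment 8
64 − 56 = 8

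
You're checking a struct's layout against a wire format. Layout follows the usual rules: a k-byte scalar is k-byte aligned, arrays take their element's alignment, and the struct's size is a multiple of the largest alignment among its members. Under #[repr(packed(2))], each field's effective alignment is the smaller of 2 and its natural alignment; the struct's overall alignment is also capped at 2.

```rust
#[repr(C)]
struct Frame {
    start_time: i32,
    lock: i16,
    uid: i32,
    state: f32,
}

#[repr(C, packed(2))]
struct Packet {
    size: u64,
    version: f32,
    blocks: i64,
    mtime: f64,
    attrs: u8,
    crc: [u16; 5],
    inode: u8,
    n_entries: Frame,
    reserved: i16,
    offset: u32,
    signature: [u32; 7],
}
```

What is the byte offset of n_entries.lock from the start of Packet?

46

Frame: 0..4  start_time  (4B, 4-aligned); 4..6  lock  (2B, 2-aligned); 6..8  -- padding (2B); 8..12  uid  (4B, 4-aligned); 12..16  state  (4B, 4-aligned); sizeof = 16, alignof = 4
0..8  size  (8B, 2-aligned)
8..12  version  (4B, 2-aligned)
12..20  blocks  (8B, 2-aligned)
20..28  mtime  (8B, 2-aligned)
28..29  attrs  (1B, 1-aligned)
29..30  -- padding (1B)
30..40  crc  (10B, 2-aligned)
40..41  inode  (1B, 1-aligned)
41..42  -- padding (1B)
42..58  n_entries  (16B, 2-aligned)
within Frame: lock at 4
42 + 4 = 46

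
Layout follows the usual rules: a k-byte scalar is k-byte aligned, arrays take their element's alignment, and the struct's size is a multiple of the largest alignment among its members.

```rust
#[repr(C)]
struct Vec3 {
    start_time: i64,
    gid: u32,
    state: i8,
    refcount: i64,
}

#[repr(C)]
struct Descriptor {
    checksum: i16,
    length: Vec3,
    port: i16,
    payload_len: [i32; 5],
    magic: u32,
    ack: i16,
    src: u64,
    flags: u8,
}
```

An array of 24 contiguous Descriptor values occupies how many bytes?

Vec3: start_time at 0 (size 8, align 8) → ends 8; gid at 8 (size 4, align 4) → ends 12; state at 12 (size 1, align 1) → ends 13; pad 3 to align 8 for refcount; refcount at 16 (size 8, align 8) → ends 24; total 24 bytes, alignment 8
checksum at 0 (size 2, align 2) → ends 2
pad 6 to align 8 for length
length at 8 (size 24, align 8) → ends 32
port at 32 (size 2, align 2) → ends 34
pad 2 to align 4 for payload_len
payload_len at 36 (size 20, align 4) → ends 56
magic at 56 (size 4, align 4) → ends 60
ack at 60 (size 2, align 2) → ends 62
pad 2 to align 8 for src
src at 64 (size 8, align 8) → ends 72
flags at 72 (size 1, align 1) → ends 73
tail pad 7 to reach multiple of 8
total 80 bytes, alignment 8
array of 24: 24 × 80 = 1920

1920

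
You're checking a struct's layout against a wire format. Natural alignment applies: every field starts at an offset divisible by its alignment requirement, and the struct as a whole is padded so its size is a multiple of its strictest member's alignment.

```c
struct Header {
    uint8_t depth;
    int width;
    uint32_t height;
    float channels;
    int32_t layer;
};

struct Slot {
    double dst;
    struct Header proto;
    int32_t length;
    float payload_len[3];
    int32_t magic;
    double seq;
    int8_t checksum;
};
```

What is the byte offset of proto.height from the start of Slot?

16

Header: @0: depth [1B, align 1] → 1; +3 pad (align 4); @4: width [4B, align 4] → 8; @8: height [4B, align 4] → 12; @12: channels [4B, align 4] → 16; @16: layer [4B, align 4] → 20; size 20, align 4
@0: dst [8B, align 8] → 8
@8: proto [20B, align 4] → 28
within Header: height at 8
8 + 8 = 16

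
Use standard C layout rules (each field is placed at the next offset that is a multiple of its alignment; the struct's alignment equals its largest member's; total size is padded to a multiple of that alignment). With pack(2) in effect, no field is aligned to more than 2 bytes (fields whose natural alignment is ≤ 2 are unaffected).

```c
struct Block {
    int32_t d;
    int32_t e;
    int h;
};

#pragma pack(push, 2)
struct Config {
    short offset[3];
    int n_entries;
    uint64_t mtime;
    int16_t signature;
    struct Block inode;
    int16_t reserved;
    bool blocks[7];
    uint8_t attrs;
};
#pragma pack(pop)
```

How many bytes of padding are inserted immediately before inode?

Block: @0: d [4B, align 4] → 4; @4: e [4B, align 4] → 8; @8: h [4B, align 4] → 12; size 12, align 4
@0: offset [6B, align 2] → 6
@6: n_entries [4B, align 2] → 10
@10: mtime [8B, align 2] → 18
@18: signature [2B, align 2] → 20
@20: inode [12B, align 2] → 32

0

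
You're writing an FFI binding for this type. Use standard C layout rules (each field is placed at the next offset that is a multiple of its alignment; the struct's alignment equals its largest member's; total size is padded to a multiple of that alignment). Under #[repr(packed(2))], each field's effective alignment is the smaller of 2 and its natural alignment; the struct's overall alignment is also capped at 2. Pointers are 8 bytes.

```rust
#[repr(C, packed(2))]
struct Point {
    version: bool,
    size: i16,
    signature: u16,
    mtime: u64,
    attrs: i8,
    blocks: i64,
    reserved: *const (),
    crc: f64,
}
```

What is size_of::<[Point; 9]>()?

360

version at 0 (size 1, align 1) → ends 1
pad 1 to align 2 for size
size at 2 (size 2, align 2) → ends 4
signature at 4 (size 2, align 2) → ends 6
mtime at 6 (size 8, align 2) → ends 14
attrs at 14 (size 1, align 1) → ends 15
pad 1 to align 2 for blocks
blocks at 16 (size 8, align 2) → ends 24
reserved at 24 (size 8, align 2) → ends 32
crc at 32 (size 8, align 2) → ends 40
total 40 bytes, alignment 2
array of 9: 9 × 40 = 360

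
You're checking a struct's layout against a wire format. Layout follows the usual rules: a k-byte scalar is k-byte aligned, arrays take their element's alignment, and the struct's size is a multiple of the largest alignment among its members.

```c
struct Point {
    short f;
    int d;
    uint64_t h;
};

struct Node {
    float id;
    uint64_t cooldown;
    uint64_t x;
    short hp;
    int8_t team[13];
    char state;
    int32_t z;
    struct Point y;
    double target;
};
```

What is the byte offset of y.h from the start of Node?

56

Point: @0: f [2B, align 2] → 2; +2 pad (align 4); @4: d [4B, align 4] → 8; @8: h [8B, align 8] → 16; size 16, align 8
@0: id [4B, align 4] → 4
+4 pad (align 8)
@8: cooldown [8B, align 8] → 16
@16: x [8B, align 8] → 24
@24: hp [2B, align 2] → 26
@26: team [13B, align 1] → 39
@39: state [1B, align 1] → 40
@40: z [4B, align 4] → 44
+4 pad (align 8)
@48: y [16B, align 8] → 64
within Point: h at 8
48 + 8 = 56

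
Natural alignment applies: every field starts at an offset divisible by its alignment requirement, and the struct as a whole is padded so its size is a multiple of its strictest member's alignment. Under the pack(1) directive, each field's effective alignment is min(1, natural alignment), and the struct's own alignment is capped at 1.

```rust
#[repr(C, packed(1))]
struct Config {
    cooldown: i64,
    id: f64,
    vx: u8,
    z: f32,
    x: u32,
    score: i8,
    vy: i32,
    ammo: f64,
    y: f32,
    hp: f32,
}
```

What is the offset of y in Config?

38

0..8  cooldown  (8B, 1-aligned)
8..16  id  (8B, 1-aligned)
16..17  vx  (1B, 1-aligned)
17..21  z  (4B, 1-aligned)
21..25  x  (4B, 1-aligned)
25..26  score  (1B, 1-aligned)
26..30  vy  (4B, 1-aligned)
30..38  ammo  (8B, 1-aligned)
38..42  y  (4B, 1-aligned)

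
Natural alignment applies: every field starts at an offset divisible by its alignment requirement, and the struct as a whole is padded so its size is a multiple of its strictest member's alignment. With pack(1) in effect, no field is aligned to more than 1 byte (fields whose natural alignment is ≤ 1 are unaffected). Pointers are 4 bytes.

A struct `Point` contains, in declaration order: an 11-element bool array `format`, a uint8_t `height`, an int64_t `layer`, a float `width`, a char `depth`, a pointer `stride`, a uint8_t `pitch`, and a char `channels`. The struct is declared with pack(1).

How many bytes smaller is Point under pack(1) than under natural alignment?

9

natural layout:
  format at 0 (size 11, align 1) → ends 11
  height at 11 (size 1, align 1) → ends 12
  pad 4 to align 8 for layer
  layer at 16 (size 8, align 8) → ends 24
  width at 24 (size 4, align 4) → ends 28
  depth at 28 (size 1, align 1) → ends 29
  pad 3 to align 4 for stride
  stride at 32 (size 4, align 4) → ends 36
  pitch at 36 (size 1, align 1) → ends 37
  channels at 37 (size 1, align 1) → ends 38
  tail pad 2 to reach multiple of 8
  total 40 bytes, alignment 8
packed(1) layout:
  format at 0 (size 11, align 1) → ends 11
  height at 11 (size 1, align 1) → ends 12
  layer at 12 (size 8, align 1) → ends 20
  width at 20 (size 4, align 1) → ends 24
  depth at 24 (size 1, align 1) → ends 25
  stride at 25 (size 4, align 1) → ends 29
  pitch at 29 (size 1, align 1) → ends 30
  channels at 30 (size 1, align 1) → ends 31
  total 31 bytes, alignment 1
40 − 31 = 9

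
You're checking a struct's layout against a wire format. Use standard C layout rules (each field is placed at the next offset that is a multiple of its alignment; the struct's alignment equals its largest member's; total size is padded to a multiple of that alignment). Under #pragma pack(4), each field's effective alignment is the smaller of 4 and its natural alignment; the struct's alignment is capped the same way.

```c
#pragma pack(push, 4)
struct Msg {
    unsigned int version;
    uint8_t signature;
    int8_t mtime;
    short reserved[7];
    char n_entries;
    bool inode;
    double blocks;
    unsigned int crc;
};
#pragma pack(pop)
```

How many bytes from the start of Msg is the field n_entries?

@0: version [4B, align 4] → 4
@4: signature [1B, align 1] → 5
@5: mtime [1B, align 1] → 6
@6: reserved [14B, align 2] → 20
@20: n_entries [1B, align 1] → 21

20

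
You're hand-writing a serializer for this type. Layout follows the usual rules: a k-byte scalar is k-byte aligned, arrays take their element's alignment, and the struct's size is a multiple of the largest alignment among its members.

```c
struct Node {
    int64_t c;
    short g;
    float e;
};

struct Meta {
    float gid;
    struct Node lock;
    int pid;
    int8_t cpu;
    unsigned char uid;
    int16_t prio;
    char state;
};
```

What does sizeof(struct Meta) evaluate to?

40

Node: @0: c [8B, align 8] → 8; @8: g [2B, align 2] → 10; +2 pad (align 4); @12: e [4B, align 4] → 16; size 16, align 8
@0: gid [4B, align 4] → 4
+4 pad (align 8)
@8: lock [16B, align 8] → 24
@24: pid [4B, align 4] → 28
@28: cpu [1B, align 1] → 29
@29: uid [1B, align 1] → 30
@30: prio [2B, align 2] → 32
@32: state [1B, align 1] → 33
+7 tail pad (align 8)
size 40, align 8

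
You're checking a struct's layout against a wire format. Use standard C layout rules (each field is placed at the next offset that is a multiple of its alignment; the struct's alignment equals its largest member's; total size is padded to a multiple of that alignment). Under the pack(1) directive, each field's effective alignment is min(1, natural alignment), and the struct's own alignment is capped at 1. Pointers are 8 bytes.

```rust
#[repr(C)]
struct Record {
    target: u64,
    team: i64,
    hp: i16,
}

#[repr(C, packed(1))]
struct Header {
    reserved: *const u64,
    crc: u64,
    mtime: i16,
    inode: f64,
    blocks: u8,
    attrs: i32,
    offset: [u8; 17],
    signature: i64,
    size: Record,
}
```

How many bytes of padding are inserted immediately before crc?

0

Record: target at 0 (size 8, align 8) → ends 8; team at 8 (size 8, align 8) → ends 16; hp at 16 (size 2, align 2) → ends 18; tail pad 6 to reach multiple of 8; total 24 bytes, alignment 8
reserved at 0 (size 8, align 1) → ends 8
crc at 8 (size 8, align 1) → ends 16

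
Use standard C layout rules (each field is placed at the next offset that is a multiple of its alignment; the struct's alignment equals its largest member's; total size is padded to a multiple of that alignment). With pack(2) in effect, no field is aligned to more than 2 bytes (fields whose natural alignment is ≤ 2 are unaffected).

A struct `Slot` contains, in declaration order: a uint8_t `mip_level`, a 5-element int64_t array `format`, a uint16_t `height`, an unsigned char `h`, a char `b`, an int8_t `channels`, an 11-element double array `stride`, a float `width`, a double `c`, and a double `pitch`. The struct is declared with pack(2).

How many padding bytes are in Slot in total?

0..1  mip_level  (1B, 1-aligned)
1..2  -- padding (1B)
2..42  format  (40B, 2-aligned)
42..44  height  (2B, 2-aligned)
44..45  h  (1B, 1-aligned)
45..46  b  (1B, 1-aligned)
46..47  channels  (1B, 1-aligned)
47..48  -- padding (1B)
48..136  stride  (88B, 2-aligned)
136..140  width  (4B, 2-aligned)
140..148  c  (8B, 2-aligned)
148..156  pitch  (8B, 2-aligned)
sizeof = 156, alignof = 2
data bytes 154, size 156 → padding 2

2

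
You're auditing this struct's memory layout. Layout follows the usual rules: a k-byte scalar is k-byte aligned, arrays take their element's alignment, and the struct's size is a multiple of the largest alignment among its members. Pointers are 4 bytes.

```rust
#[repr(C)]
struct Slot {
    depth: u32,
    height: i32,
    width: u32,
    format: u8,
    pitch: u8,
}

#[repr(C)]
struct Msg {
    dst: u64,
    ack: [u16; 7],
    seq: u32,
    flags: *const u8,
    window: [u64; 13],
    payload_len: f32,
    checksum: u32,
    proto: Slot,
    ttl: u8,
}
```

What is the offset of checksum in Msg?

Slot: 0..4  depth  (4B, 4-aligned); 4..8  height  (4B, 4-aligned); 8..12  width  (4B, 4-aligned); 12..13  format  (1B, 1-aligned); 13..14  pitch  (1B, 1-aligned); 14..16  -- tail padding (2B); sizeof = 16, alignof = 4
0..8  dst  (8B, 8-aligned)
8..22  ack  (14B, 2-aligned)
22..24  -- padding (2B)
24..28  seq  (4B, 4-aligned)
28..32  flags  (4B, 4-aligned)
32..136  window  (104B, 8-aligned)
136..140  payload_len  (4B, 4-aligned)
140..144  checksum  (4B, 4-aligned)

140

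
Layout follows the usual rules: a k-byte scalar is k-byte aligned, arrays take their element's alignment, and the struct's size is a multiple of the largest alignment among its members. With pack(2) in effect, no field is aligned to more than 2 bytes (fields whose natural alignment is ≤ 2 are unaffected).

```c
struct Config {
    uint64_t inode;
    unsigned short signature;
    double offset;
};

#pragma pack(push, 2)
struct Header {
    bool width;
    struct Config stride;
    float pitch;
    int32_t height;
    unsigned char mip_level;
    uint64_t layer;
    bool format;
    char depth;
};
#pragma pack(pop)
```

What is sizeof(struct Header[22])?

1012

Config: @0: inode [8B, align 8] → 8; @8: signature [2B, align 2] → 10; +6 pad (align 8); @16: offset [8B, align 8] → 24; size 24, align 8
@0: width [1B, align 1] → 1
+1 pad (align 2)
@2: stride [24B, align 2] → 26
@26: pitch [4B, align 2] → 30
@30: height [4B, align 2] → 34
@34: mip_level [1B, align 1] → 35
+1 pad (align 2)
@36: layer [8B, align 2] → 44
@44: format [1B, align 1] → 45
@45: depth [1B, align 1] → 46
size 46, align 2
array of 22: 22 × 46 = 1012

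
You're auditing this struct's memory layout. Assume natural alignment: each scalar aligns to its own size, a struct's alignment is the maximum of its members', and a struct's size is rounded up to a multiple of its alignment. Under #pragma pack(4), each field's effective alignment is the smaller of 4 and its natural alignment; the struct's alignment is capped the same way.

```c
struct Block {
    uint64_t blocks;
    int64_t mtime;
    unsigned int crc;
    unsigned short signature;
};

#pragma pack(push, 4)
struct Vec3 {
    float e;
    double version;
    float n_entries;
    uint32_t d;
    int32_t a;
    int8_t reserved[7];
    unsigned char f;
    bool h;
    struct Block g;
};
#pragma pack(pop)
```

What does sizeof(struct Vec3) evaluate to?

Block: @0: blocks [8B, align 8] → 8; @8: mtime [8B, align 8] → 16; @16: crc [4B, align 4] → 20; @20: signature [2B, align 2] → 22; +2 tail pad (align 8); size 24, align 8
@0: e [4B, align 4] → 4
@4: version [8B, align 4] → 12
@12: n_entries [4B, align 4] → 16
@16: d [4B, align 4] → 20
@20: a [4B, align 4] → 24
@24: reserved [7B, align 1] → 31
@31: f [1B, align 1] → 32
@32: h [1B, align 1] → 33
+3 pad (align 4)
@36: g [24B, align 4] → 60
size 60, align 4

60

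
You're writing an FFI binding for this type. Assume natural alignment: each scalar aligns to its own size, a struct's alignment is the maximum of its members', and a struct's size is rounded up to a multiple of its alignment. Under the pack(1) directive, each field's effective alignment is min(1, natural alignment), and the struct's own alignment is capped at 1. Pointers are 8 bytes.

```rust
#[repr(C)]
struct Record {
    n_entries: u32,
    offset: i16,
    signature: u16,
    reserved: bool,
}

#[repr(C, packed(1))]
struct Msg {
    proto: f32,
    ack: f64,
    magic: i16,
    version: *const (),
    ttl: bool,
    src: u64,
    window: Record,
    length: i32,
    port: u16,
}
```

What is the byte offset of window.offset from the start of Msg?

Record: 0..4  n_entries  (4B, 4-aligned); 4..6  offset  (2B, 2-aligned); 6..8  signature  (2B, 2-aligned); 8..9  reserved  (1B, 1-aligned); 9..12  -- tail padding (3B); sizeof = 12, alignof = 4
0..4  proto  (4B, 1-aligned)
4..12  ack  (8B, 1-aligned)
12..14  magic  (2B, 1-aligned)
14..22  version  (8B, 1-aligned)
22..23  ttl  (1B, 1-aligned)
23..31  src  (8B, 1-aligned)
31..43  window  (12B, 1-aligned)
within Record: offset at 4
31 + 4 = 35

35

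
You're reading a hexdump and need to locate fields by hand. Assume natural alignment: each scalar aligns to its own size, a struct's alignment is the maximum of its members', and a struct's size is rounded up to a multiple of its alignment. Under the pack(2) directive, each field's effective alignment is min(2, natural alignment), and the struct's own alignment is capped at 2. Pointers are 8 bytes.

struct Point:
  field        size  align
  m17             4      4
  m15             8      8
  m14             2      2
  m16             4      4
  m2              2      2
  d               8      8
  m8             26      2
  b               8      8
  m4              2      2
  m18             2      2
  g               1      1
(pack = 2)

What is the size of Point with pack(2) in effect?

m17 at 0 (size 4, align 2) → ends 4
m15 at 4 (size 8, align 2) → ends 12
m14 at 12 (size 2, align 2) → ends 14
m16 at 14 (size 4, align 2) → ends 18
m2 at 18 (size 2, align 2) → ends 20
d at 20 (size 8, align 2) → ends 28
m8 at 28 (size 26, align 2) → ends 54
b at 54 (size 8, align 2) → ends 62
m4 at 62 (size 2, align 2) → ends 64
m18 at 64 (size 2, align 2) → ends 66
g at 66 (size 1, align 1) → ends 67
tail pad 1 to reach multiple of 2
total 68 bytes, alignment 2

68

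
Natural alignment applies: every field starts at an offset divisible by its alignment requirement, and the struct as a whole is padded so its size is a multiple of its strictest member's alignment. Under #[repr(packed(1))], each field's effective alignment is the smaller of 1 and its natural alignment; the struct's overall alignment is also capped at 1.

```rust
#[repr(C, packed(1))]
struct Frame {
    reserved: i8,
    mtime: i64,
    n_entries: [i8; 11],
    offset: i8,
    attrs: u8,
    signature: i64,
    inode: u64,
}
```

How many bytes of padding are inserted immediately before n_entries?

0

reserved at 0 (size 1, align 1) → ends 1
mtime at 1 (size 8, align 1) → ends 9
n_entries at 9 (size 11, align 1) → ends 20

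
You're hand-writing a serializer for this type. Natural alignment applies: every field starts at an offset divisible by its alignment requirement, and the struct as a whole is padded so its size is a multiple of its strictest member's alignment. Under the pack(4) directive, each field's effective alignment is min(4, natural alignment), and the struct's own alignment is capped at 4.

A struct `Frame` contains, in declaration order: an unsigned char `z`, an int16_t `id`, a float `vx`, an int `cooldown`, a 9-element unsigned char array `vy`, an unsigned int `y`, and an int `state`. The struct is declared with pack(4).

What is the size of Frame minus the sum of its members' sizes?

@0: z [1B, align 1] → 1
+1 pad (align 2)
@2: id [2B, align 2] → 4
@4: vx [4B, align 4] → 8
@8: cooldown [4B, align 4] → 12
@12: vy [9B, align 1] → 21
+3 pad (align 4)
@24: y [4B, align 4] → 28
@28: state [4B, align 4] → 32
size 32, align 4
data bytes 28, size 32 → padding 4

4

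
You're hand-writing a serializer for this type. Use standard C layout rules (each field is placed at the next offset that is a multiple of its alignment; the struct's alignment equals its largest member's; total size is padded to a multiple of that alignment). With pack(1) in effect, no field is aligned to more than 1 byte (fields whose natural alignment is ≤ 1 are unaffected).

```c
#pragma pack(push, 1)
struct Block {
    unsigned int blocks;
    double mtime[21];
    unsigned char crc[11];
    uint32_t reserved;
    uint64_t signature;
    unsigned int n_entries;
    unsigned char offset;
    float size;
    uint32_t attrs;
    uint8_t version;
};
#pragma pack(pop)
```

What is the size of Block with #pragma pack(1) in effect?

209

blocks at 0 (size 4, align 1) → ends 4
mtime at 4 (size 168, align 1) → ends 172
crc at 172 (size 11, align 1) → ends 183
reserved at 183 (size 4, align 1) → ends 187
signature at 187 (size 8, align 1) → ends 195
n_entries at 195 (size 4, align 1) → ends 199
offset at 199 (size 1, align 1) → ends 200
size at 200 (size 4, align 1) → ends 204
attrs at 204 (size 4, align 1) → ends 208
version at 208 (size 1, align 1) → ends 209
total 209 bytes, alignment 1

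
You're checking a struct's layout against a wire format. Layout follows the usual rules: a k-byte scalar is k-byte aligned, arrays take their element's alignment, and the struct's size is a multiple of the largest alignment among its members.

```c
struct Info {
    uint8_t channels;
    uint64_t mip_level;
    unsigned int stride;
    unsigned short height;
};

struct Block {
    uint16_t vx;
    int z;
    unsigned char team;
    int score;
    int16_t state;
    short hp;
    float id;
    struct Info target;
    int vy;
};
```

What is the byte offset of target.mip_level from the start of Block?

32

Info: channels at 0 (size 1, align 1) → ends 1; pad 7 to align 8 for mip_level; mip_level at 8 (size 8, align 8) → ends 16; stride at 16 (size 4, align 4) → ends 20; height at 20 (size 2, align 2) → ends 22; tail pad 2 to reach multiple of 8; total 24 bytes, alignment 8
vx at 0 (size 2, align 2) → ends 2
pad 2 to align 4 for z
z at 4 (size 4, align 4) → ends 8
team at 8 (size 1, align 1) → ends 9
pad 3 to align 4 for score
score at 12 (size 4, align 4) → ends 16
state at 16 (size 2, align 2) → ends 18
hp at 18 (size 2, align 2) → ends 20
id at 20 (size 4, align 4) → ends 24
target at 24 (size 24, align 8) → ends 48
within Info: mip_level at 8
24 + 8 = 32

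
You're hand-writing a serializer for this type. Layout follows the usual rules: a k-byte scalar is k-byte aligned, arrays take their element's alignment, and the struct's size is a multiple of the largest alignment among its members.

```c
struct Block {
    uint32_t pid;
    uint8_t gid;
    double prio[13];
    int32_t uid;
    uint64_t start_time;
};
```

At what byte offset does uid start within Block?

@0: pid [4B, align 4] → 4
@4: gid [1B, align 1] → 5
+3 pad (align 8)
@8: prio [104B, align 8] → 112
@112: uid [4B, align 4] → 116

112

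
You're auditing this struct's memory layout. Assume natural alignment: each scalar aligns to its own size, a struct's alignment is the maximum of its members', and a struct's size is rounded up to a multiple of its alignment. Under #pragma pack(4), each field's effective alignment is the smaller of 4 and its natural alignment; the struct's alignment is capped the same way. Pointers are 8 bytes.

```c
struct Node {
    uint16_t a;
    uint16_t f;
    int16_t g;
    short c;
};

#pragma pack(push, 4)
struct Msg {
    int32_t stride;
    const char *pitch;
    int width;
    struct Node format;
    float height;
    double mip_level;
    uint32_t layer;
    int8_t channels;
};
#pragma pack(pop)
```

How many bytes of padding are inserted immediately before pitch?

0

Node: a at 0 (size 2, align 2) → ends 2; f at 2 (size 2, align 2) → ends 4; g at 4 (size 2, align 2) → ends 6; c at 6 (size 2, align 2) → ends 8; total 8 bytes, alignment 2
stride at 0 (size 4, align 4) → ends 4
pitch at 4 (size 8, align 4) → ends 12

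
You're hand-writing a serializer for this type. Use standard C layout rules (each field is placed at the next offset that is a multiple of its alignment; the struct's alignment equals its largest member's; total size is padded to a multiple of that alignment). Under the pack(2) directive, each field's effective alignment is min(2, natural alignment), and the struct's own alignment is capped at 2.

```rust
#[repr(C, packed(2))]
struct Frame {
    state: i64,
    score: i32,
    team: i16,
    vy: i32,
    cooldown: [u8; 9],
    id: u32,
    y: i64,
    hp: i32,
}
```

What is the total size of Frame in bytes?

0..8  state  (8B, 2-aligned)
8..12  score  (4B, 2-aligned)
12..14  team  (2B, 2-aligned)
14..18  vy  (4B, 2-aligned)
18..27  cooldown  (9B, 1-aligned)
27..28  -- padding (1B)
28..32  id  (4B, 2-aligned)
32..40  y  (8B, 2-aligned)
40..44  hp  (4B, 2-aligned)
sizeof = 44, alignof = 2

44 bytes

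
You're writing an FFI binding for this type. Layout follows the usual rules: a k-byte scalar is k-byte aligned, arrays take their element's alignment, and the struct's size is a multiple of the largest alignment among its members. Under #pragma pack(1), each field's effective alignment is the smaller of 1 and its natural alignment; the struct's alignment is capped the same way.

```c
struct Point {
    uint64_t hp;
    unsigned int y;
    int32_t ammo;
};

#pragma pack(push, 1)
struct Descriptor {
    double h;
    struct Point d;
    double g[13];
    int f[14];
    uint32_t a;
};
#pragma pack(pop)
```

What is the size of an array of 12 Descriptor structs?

Point: @0: hp [8B, align 8] → 8; @8: y [4B, align 4] → 12; @12: ammo [4B, align 4] → 16; size 16, align 8
@0: h [8B, align 1] → 8
@8: d [16B, align 1] → 24
@24: g [104B, align 1] → 128
@128: f [56B, align 1] → 184
@184: a [4B, align 1] → 188
size 188, align 1
array of 12: 12 × 188 = 2256

2256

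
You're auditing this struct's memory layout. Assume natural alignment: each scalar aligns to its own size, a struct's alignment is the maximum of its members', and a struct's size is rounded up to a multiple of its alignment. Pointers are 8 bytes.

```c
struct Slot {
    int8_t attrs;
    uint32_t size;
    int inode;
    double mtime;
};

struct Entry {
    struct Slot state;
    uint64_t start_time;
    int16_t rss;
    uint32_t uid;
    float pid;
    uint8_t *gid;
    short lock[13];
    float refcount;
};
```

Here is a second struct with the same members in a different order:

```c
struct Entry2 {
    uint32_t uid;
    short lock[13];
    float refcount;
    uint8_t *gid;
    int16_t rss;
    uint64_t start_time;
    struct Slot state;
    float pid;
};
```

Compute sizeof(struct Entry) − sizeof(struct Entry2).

Slot: @0: attrs [1B, align 1] → 1; +3 pad (align 4); @4: size [4B, align 4] → 8; @8: inode [4B, align 4] → 12; +4 pad (align 8); @16: mtime [8B, align 8] → 24; size 24, align 8
@0: state [24B, align 8] → 24
@24: start_time [8B, align 8] → 32
@32: rss [2B, align 2] → 34
+2 pad (align 4)
@36: uid [4B, align 4] → 40
@40: pid [4B, align 4] → 44
+4 pad (align 8)
@48: gid [8B, align 8] → 56
@56: lock [26B, align 2] → 82
+2 pad (align 4)
@84: refcount [4B, align 4] → 88
size 88, align 8
— Entry2 —
@0: uid [4B, align 4] → 4
@4: lock [26B, align 2] → 30
+2 pad (align 4)
@32: refcount [4B, align 4] → 36
+4 pad (align 8)
@40: gid [8B, align 8] → 48
@48: rss [2B, align 2] → 50
+6 pad (align 8)
@56: start_time [8B, align 8] → 64
@64: state [24B, align 8] → 88
@88: pid [4B, align 4] → 92
+4 tail pad (align 8)
size 96, align 8
88 − 96 = -8

-8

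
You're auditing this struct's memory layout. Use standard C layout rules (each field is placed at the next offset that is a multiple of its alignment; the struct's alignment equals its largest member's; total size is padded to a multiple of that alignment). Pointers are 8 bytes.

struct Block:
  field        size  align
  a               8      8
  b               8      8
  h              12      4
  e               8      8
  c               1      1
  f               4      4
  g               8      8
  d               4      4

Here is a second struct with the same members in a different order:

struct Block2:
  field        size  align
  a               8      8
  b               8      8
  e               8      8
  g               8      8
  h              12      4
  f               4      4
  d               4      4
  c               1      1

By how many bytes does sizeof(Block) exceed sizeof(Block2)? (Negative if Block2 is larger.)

8

0..8  a  (8B, 8-aligned)
8..16  b  (8B, 8-aligned)
16..28  h  (12B, 4-aligned)
28..32  -- padding (4B)
32..40  e  (8B, 8-aligned)
40..41  c  (1B, 1-aligned)
41..44  -- padding (3B)
44..48  f  (4B, 4-aligned)
48..56  g  (8B, 8-aligned)
56..60  d  (4B, 4-aligned)
60..64  -- tail padding (4B)
sizeof = 64, alignof = 8
— Block2 —
0..8  a  (8B, 8-aligned)
8..16  b  (8B, 8-aligned)
16..24  e  (8B, 8-aligned)
24..32  g  (8B, 8-aligned)
32..44  h  (12B, 4-aligned)
44..48  f  (4B, 4-aligned)
48..52  d  (4B, 4-aligned)
52..53  c  (1B, 1-aligned)
53..56  -- tail padding (3B)
sizeof = 56, alignof = 8
64 − 56 = 8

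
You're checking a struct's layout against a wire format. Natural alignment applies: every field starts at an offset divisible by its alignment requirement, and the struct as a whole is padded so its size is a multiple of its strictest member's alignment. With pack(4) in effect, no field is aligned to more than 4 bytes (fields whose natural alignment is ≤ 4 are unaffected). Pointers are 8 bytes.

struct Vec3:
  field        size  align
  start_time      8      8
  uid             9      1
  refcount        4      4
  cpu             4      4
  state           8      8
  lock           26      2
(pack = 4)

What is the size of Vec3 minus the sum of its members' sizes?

5

start_time at 0 (size 8, align 4) → ends 8
uid at 8 (size 9, align 1) → ends 17
pad 3 to align 4 for refcount
refcount at 20 (size 4, align 4) → ends 24
cpu at 24 (size 4, align 4) → ends 28
state at 28 (size 8, align 4) → ends 36
lock at 36 (size 26, align 2) → ends 62
tail pad 2 to reach multiple of 4
total 64 bytes, alignment 4
data bytes 59, size 64 → padding 5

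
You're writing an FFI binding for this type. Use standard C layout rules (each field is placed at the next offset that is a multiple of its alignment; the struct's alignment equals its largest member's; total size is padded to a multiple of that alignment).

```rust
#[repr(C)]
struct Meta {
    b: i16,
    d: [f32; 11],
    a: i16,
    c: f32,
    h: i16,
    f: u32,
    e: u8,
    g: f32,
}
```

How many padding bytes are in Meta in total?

9

b at 0 (size 2, align 2) → ends 2
pad 2 to align 4 for d
d at 4 (size 44, align 4) → ends 48
a at 48 (size 2, align 2) → ends 50
pad 2 to align 4 for c
c at 52 (size 4, align 4) → ends 56
h at 56 (size 2, align 2) → ends 58
pad 2 to align 4 for f
f at 60 (size 4, align 4) → ends 64
e at 64 (size 1, align 1) → ends 65
pad 3 to align 4 for g
g at 68 (size 4, align 4) → ends 72
total 72 bytes, alignment 4
data bytes 63, size 72 → padding 9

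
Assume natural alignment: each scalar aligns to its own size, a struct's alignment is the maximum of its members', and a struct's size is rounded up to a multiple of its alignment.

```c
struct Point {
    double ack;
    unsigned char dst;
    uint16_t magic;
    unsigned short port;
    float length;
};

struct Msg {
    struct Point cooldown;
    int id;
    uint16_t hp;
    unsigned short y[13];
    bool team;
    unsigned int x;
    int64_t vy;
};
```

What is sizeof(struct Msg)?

Point: ack at 0 (size 8, align 8) → ends 8; dst at 8 (size 1, align 1) → ends 9; pad 1 to align 2 for magic; magic at 10 (size 2, align 2) → ends 12; port at 12 (size 2, align 2) → ends 14; pad 2 to align 4 for length; length at 16 (size 4, align 4) → ends 20; tail pad 4 to reach multiple of 8; total 24 bytes, alignment 8
cooldown at 0 (size 24, align 8) → ends 24
id at 24 (size 4, align 4) → ends 28
hp at 28 (size 2, align 2) → ends 30
y at 30 (size 26, align 2) → ends 56
team at 56 (size 1, align 1) → ends 57
pad 3 to align 4 for x
x at 60 (size 4, align 4) → ends 64
vy at 64 (size 8, align 8) → ends 72
total 72 bytes, alignment 8

72 bytes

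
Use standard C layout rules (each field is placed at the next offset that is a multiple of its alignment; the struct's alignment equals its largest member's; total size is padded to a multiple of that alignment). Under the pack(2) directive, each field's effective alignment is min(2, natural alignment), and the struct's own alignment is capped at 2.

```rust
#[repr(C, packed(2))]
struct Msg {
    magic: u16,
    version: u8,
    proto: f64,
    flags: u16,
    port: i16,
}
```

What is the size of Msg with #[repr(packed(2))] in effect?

0..2  magic  (2B, 2-aligned)
2..3  version  (1B, 1-aligned)
3..4  -- padding (1B)
4..12  proto  (8B, 2-aligned)
12..14  flags  (2B, 2-aligned)
14..16  port  (2B, 2-aligned)
sizeof = 16, alignof = 2

16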